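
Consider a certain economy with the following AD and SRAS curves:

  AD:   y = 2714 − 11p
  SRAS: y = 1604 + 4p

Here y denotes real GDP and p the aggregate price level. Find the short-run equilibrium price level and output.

p = 74, y = 1900

Set AD = SRAS: 2714 − 11p = 1604 + 4p, so 1110 = 15p and p = 74.
Then y = 2714 − 11·74 = 1900.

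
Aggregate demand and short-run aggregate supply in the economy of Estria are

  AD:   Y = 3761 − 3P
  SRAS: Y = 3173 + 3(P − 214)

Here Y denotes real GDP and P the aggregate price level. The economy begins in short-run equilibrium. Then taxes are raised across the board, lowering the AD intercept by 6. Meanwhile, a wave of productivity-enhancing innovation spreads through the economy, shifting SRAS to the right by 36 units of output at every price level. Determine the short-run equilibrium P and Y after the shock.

P = 198, Y = 3161

After both shocks: AD is Y = 3755 − 3P and SRAS is Y = 2567 + 3P.
Setting them equal: 1188 = 6P, so P = 198.
Y = 3755 − 3·198 = 3161.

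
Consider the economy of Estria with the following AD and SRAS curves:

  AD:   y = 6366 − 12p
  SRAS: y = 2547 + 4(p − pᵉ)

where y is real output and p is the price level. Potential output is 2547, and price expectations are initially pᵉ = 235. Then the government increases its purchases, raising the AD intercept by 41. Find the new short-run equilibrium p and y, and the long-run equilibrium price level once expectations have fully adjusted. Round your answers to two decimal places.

Short run: p = 300.00, y = 2807.00. Long run: p = 321.67.

AD shifts right: new AD is y = 6407 − 12p. With pᵉ = 235, SRAS is y = 1607 + 4p.
Short run: 6407 − 12p = 1607 + 4p gives 4800 = 16p, so p = 300.00 and y = 6407 − 12p = 2807.00.
y = 2807.00 is above potential 2547; expectations adjust and SRAS shifts left until y = 2547.
Long run: on the new AD curve, 2547 = 6407 − 12p gives p = 321.67.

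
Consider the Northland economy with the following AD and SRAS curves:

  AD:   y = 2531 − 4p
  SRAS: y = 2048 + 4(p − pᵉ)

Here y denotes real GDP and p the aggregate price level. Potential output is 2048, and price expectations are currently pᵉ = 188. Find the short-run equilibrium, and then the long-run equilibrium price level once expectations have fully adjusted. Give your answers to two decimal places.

Short run: p = 154.38, y = 1913.50. Long run: p = 120.75.

Short run: with pᵉ = 188, SRAS is y = 1296 + 4p. Setting AD = SRAS gives 1235 = 8p, so p = 154.38 and y = 2531 − 4p = 1913.50.
Output 1913.50 is below potential 2048, so over time expected prices fall and SRAS shifts right until y returns to 2048.
Long run: y = 2048 on the AD curve gives 2048 = 2531 − 4p, so p = 120.75.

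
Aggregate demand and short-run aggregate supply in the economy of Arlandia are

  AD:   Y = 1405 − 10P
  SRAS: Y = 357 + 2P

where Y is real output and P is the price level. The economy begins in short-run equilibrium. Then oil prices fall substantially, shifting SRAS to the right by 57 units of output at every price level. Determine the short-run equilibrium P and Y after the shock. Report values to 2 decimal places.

This is a positive supply shock: SRAS shifts right.
New SRAS: Y = 414 + 2P.
Set AD = SRAS: 1405 − 10P = 414 + 2P, so 991 = 12P and P = 82.58.
Substituting into AD, Y = 579.17.

P = 82.58, Y = 579.17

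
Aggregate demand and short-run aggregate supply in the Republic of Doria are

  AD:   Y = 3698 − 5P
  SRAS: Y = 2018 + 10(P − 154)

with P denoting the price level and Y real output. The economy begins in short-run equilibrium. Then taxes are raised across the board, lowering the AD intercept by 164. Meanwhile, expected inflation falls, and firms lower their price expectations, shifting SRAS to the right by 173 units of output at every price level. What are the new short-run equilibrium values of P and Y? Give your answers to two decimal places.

P = 192.20, Y = 2573.00

After both shocks: AD is Y = 3534 − 5P and SRAS is Y = 651 + 10P.
Setting them equal: 2883 = 15P, so P = 192.20.
Substituting into AD, Y = 2573.00.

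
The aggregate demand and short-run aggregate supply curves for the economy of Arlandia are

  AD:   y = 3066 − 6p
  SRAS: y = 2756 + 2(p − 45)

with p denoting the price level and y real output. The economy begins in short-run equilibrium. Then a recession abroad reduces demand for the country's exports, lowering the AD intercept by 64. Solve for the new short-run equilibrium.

This is a negative demand shock: AD shifts left.
New AD: y = 3002 − 6p.
SRAS can be written y = 2666 + 2p.
Set AD = SRAS: 3002 − 6p = 2666 + 2p, so 336 = 8p and p = 42.
y = 3002 − 6·42 = 2750.

p = 42, y = 2750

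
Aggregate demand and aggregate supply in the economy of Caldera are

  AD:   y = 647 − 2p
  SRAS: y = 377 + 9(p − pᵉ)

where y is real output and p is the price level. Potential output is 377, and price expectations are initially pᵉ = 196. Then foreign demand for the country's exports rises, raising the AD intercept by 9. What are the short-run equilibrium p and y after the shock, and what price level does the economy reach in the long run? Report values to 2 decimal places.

Short run: p = 185.73, y = 284.55. Long run: p = 139.50.

AD shifts right: new AD is y = 656 − 2p. With pᵉ = 196, SRAS is y = 9p − 1387.
Short run: 656 − 2p = 9p − 1387 gives 2043 = 11p, so p = 185.73 and y = 656 − 2p = 284.55.
y = 284.55 is below potential 377; expectations adjust and SRAS shifts right until y = 377.
Long run: on the new AD curve, 377 = 656 − 2p gives p = 139.50.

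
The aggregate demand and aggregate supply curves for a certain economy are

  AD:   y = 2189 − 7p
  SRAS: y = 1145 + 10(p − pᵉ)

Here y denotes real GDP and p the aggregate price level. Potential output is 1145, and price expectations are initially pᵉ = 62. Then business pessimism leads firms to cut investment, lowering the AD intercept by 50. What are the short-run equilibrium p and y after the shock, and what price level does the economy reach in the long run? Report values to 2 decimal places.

Short run: p = 94.94, y = 1474.41. Long run: p = 142.00.

AD shifts left: new AD is y = 2139 − 7p. With pᵉ = 62, SRAS is y = 525 + 10p.
Short run: 2139 − 7p = 525 + 10p gives 1614 = 17p, so p = 94.94 and y = 2139 − 7p = 1474.41.
y = 1474.41 is above potential 1145; expectations adjust and SRAS shifts left until y = 1145.
Long run: on the new AD curve, 1145 = 2139 − 7p gives p = 142.00.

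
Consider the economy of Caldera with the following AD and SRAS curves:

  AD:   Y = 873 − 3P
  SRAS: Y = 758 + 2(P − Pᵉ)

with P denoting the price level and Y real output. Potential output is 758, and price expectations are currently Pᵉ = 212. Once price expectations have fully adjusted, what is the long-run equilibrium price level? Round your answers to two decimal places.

Long-run P = 38.33

Short run: with Pᵉ = 212, SRAS is Y = 334 + 2P. Setting AD = SRAS gives 539 = 5P, so P = 107.80 and Y = 873 − 3P = 549.60.
Output 549.60 is below potential 758, so over time expected prices fall and SRAS shifts right until Y returns to 758.
Long run: Y = 758 on the AD curve gives 758 = 873 − 3P, so P = 38.33.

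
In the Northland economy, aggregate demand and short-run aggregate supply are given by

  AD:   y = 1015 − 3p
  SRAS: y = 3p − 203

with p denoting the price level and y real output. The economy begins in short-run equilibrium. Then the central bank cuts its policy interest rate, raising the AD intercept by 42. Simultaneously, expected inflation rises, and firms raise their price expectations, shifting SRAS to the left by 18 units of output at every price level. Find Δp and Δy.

Δp = +10, Δy = +12

After both shocks: AD is y = 1057 − 3p and SRAS is y = 3p − 221.
Setting them equal: 1278 = 6p, so p = 213.
y = 1057 − 3·213 = 418.
Initially p = 203, y = 406, so Δp = +10 and Δy = +12.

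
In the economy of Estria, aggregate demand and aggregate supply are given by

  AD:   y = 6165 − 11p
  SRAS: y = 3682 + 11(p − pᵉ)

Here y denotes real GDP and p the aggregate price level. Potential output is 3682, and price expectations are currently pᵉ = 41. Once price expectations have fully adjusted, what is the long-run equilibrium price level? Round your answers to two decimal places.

Long-run p = 225.73

Short run: with pᵉ = 41, SRAS is y = 3231 + 11p. Setting AD = SRAS gives 2934 = 22p, so p = 133.36 and y = 6165 − 11p = 4698.00.
Output 4698.00 is above potential 3682, so over time expected prices rise and SRAS shifts left until y returns to 3682.
Long run: y = 3682 on the AD curve gives 3682 = 6165 − 11p, so p = 225.73.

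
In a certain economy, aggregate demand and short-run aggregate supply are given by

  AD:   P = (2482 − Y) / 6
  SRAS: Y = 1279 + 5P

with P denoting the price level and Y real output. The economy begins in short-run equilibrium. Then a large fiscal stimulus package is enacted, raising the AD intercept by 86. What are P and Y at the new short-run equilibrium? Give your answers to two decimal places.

This is a positive demand shock: AD shifts right.
New AD: Y = 2568 − 6P.
Set AD = SRAS: 2568 − 6P = 1279 + 5P, so 1289 = 11P and P = 117.18.
Substituting into AD, Y = 1864.91.

P = 117.18, Y = 1864.91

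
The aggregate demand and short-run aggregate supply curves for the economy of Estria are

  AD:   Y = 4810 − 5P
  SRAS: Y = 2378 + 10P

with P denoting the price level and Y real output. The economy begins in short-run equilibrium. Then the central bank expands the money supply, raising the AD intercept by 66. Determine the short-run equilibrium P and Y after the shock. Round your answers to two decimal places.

This is a positive demand shock: AD shifts right.
New AD: Y = 4876 − 5P.
Set AD = SRAS: 4876 − 5P = 2378 + 10P, so 2498 = 15P and P = 166.53.
Substituting into AD, Y = 4043.33.

P = 166.53, Y = 4043.33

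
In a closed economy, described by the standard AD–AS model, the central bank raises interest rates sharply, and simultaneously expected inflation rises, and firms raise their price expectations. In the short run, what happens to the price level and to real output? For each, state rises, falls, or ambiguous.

The first event is a negative demand shock: AD shifts left, which by itself pushes P down and Y down.
The second is an adverse supply shock: SRAS shifts left, which by itself pushes P up and Y down.
The two shocks push P in opposite directions, so the effect on P is ambiguous. Both shocks push Y down, so Y falls.

Price level: ambiguous; output: falls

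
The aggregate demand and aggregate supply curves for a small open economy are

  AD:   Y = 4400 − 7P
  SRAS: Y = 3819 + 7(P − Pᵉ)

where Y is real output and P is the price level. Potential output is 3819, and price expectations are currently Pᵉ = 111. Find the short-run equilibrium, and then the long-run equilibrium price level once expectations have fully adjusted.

Short run: with Pᵉ = 111, SRAS is Y = 3042 + 7P. Setting AD = SRAS gives 1358 = 14P, so P = 97 and Y = 4400 − 7·97 = 3721.
Output 3721 is below potential 3819, so over time expected prices fall and SRAS shifts right until Y returns to 3819.
Long run: Y = 3819 on the AD curve gives 3819 = 4400 − 7P, so P = 83.

Short run: P = 97, Y = 3721. Long run: P = 83.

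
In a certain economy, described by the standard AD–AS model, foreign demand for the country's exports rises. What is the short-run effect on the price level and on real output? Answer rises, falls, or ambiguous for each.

This is a positive demand shock: AD shifts right.
Moving along the upward-sloping SRAS curve, P rises and Y rises.

Price level: rises; output: rises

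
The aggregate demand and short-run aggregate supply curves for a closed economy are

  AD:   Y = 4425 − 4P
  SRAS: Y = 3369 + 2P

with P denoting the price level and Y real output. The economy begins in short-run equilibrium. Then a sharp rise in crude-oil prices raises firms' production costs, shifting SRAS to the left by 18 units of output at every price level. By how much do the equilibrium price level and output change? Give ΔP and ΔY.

This is a negative supply shock: SRAS shifts left.
New SRAS: Y = 3351 + 2P.
Set AD = SRAS: 4425 − 4P = 3351 + 2P, so 1074 = 6P and P = 179.
Y = 4425 − 4·179 = 3709.
Initially P = 176, Y = 3721, so ΔP = +3 and ΔY = -12.

ΔP = +3, ΔY = -12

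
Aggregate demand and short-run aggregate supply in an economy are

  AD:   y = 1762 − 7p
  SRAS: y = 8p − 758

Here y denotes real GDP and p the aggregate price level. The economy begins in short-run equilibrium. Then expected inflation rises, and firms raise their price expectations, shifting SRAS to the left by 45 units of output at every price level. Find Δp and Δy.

Δp = +3, Δy = -21

This is a negative supply shock: SRAS shifts left.
New SRAS: y = 8p − 803.
Set AD = SRAS: 1762 − 7p = 8p − 803, so 2565 = 15p and p = 171.
y = 1762 − 7·171 = 565.
Initially p = 168, y = 586, so Δp = +3 and Δy = -21.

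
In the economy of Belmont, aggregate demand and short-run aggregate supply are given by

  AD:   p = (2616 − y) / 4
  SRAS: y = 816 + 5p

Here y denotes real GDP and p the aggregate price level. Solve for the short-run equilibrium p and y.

Rearrange AD to y = 2616 − 4p.
Set AD = SRAS: 2616 − 4p = 816 + 5p, so 1800 = 9p and p = 200.
Then y = 2616 − 4·200 = 1816.

p = 200, y = 1816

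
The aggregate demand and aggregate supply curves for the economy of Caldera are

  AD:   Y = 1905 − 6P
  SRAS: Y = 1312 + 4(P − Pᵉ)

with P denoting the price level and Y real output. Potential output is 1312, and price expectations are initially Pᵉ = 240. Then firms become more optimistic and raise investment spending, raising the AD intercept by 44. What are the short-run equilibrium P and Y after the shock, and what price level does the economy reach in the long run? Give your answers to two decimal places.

AD shifts right: new AD is Y = 1949 − 6P. With Pᵉ = 240, SRAS is Y = 352 + 4P.
Short run: 1949 − 6P = 352 + 4P gives 1597 = 10P, so P = 159.70 and Y = 1949 − 6P = 990.80.
Y = 990.80 is below potential 1312; expectations adjust and SRAS shifts right until Y = 1312.
Long run: on the new AD curve, 1312 = 1949 − 6P gives P = 106.17.

Short run: P = 159.70, Y = 990.80. Long run: P = 106.17.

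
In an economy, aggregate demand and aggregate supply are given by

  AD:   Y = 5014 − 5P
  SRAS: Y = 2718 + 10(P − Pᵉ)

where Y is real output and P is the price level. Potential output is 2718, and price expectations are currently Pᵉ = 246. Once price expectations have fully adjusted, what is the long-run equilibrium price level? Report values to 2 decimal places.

Long-run P = 459.20

Short run: with Pᵉ = 246, SRAS is Y = 258 + 10P. Setting AD = SRAS gives 4756 = 15P, so P = 317.07 and Y = 5014 − 5P = 3428.67.
Output 3428.67 is above potential 2718, so over time expected prices rise and SRAS shifts left until Y returns to 2718.
Long run: Y = 2718 on the AD curve gives 2718 = 5014 − 5P, so P = 459.20.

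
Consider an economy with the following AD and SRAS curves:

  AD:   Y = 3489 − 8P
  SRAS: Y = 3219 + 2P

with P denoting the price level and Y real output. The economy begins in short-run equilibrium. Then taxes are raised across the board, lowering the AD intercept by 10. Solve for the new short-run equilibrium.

P = 26, Y = 3271

This is a negative demand shock: AD shifts left.
New AD: Y = 3479 − 8P.
Set AD = SRAS: 3479 − 8P = 3219 + 2P, so 260 = 10P and P = 26.
Y = 3479 − 8·26 = 3271.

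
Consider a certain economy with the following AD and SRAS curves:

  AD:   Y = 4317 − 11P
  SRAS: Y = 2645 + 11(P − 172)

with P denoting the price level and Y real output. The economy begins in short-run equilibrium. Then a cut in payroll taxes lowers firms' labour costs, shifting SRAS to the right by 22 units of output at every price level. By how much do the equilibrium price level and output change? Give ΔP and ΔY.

ΔP = -1, ΔY = +11

This is a positive supply shock: SRAS shifts right.
New SRAS: Y = 775 + 11P.
Set AD = SRAS: 4317 − 11P = 775 + 11P, so 3542 = 22P and P = 161.
Y = 4317 − 11·161 = 2546.
Initially P = 162, Y = 2535, so ΔP = -1 and ΔY = +11.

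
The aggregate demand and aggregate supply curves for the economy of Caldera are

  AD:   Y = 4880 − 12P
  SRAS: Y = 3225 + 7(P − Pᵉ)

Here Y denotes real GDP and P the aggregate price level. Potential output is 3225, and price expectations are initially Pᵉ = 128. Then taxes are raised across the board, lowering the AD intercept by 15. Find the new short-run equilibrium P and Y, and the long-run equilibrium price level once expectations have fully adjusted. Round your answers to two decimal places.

AD shifts left: new AD is Y = 4865 − 12P. With Pᵉ = 128, SRAS is Y = 2329 + 7P.
Short run: 4865 − 12P = 2329 + 7P gives 2536 = 19P, so P = 133.47 and Y = 4865 − 12P = 3263.32.
Y = 3263.32 is above potential 3225; expectations adjust and SRAS shifts left until Y = 3225.
Long run: on the new AD curve, 3225 = 4865 − 12P gives P = 136.67.

Short run: P = 133.47, Y = 3263.32. Long run: P = 136.67.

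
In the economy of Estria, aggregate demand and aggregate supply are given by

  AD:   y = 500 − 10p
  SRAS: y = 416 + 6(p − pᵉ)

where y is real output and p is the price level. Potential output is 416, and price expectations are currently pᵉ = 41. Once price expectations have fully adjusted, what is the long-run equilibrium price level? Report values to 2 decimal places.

Short run: with pᵉ = 41, SRAS is y = 170 + 6p. Setting AD = SRAS gives 330 = 16p, so p = 20.63 and y = 500 − 10p = 293.75.
Output 293.75 is below potential 416, so over time expected prices fall and SRAS shifts right until y returns to 416.
Long run: y = 416 on the AD curve gives 416 = 500 − 10p, so p = 8.40.

Long-run p = 8.40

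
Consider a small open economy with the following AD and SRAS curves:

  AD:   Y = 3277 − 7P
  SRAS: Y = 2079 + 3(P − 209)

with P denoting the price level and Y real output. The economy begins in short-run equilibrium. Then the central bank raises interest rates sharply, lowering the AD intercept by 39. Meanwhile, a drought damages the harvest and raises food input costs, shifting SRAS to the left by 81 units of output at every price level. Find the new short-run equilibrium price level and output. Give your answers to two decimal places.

P = 186.70, Y = 1931.10

After both shocks: AD is Y = 3238 − 7P and SRAS is Y = 1371 + 3P.
Setting them equal: 1867 = 10P, so P = 186.70.
Substituting into AD, Y = 1931.10.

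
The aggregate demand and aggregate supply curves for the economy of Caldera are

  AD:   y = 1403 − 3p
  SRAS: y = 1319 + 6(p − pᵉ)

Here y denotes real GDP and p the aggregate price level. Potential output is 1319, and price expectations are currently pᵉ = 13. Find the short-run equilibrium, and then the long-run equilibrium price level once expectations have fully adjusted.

Short run: with pᵉ = 13, SRAS is y = 1241 + 6p. Setting AD = SRAS gives 162 = 9p, so p = 18 and y = 1403 − 3·18 = 1349.
Output 1349 is above potential 1319, so over time expected prices rise and SRAS shifts left until y returns to 1319.
Long run: y = 1319 on the AD curve gives 1319 = 1403 − 3p, so p = 28.

Short run: p = 18, y = 1349. Long run: p = 28.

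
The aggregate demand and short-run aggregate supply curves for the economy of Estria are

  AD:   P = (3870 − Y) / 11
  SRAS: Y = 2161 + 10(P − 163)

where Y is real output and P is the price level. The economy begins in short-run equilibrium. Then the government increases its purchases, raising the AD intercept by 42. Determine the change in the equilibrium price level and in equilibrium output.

ΔP = +2, ΔY = +20

This is a positive demand shock: AD shifts right.
New AD: Y = 3912 − 11P.
SRAS can be written Y = 531 + 10P.
Set AD = SRAS: 3912 − 11P = 531 + 10P, so 3381 = 21P and P = 161.
Y = 3912 − 11·161 = 2141.
Initially P = 159, Y = 2121, so ΔP = +2 and ΔY = +20.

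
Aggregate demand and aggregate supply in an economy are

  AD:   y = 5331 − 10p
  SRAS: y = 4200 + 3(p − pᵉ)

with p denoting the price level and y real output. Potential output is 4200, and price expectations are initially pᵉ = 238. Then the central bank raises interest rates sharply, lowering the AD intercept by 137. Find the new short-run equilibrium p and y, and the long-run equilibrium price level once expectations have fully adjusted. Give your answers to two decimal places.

Short run: p = 131.38, y = 3880.15. Long run: p = 99.40.

AD shifts left: new AD is y = 5194 − 10p. With pᵉ = 238, SRAS is y = 3486 + 3p.
Short run: 5194 − 10p = 3486 + 3p gives 1708 = 13p, so p = 131.38 and y = 5194 − 10p = 3880.15.
y = 3880.15 is below potential 4200; expectations adjust and SRAS shifts right until y = 4200.
Long run: on the new AD curve, 4200 = 5194 − 10p gives p = 99.40.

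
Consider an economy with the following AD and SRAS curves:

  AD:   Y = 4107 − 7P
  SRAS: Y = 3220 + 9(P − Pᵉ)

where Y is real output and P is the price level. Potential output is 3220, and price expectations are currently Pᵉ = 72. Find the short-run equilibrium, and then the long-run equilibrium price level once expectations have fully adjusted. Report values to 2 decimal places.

Short run: with Pᵉ = 72, SRAS is Y = 2572 + 9P. Setting AD = SRAS gives 1535 = 16P, so P = 95.94 and Y = 4107 − 7P = 3435.44.
Output 3435.44 is above potential 3220, so over time expected prices rise and SRAS shifts left until Y returns to 3220.
Long run: Y = 3220 on the AD curve gives 3220 = 4107 − 7P, so P = 126.71.

Short run: P = 95.94, Y = 3435.44. Long run: P = 126.71.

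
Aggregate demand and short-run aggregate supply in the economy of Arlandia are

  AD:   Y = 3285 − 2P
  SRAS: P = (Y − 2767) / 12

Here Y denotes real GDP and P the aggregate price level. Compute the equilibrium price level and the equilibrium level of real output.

Rearrange SRAS to Y = 2767 + 12P.
Set AD = SRAS: 3285 − 2P = 2767 + 12P, so 518 = 14P and P = 37.
Then Y = 3285 − 2·37 = 3211.

P = 37, Y = 3211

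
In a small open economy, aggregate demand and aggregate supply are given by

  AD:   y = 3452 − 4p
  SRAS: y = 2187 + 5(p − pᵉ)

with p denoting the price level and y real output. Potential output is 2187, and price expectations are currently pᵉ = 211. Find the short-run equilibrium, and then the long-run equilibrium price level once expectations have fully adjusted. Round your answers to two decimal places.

Short run: with pᵉ = 211, SRAS is y = 1132 + 5p. Setting AD = SRAS gives 2320 = 9p, so p = 257.78 and y = 3452 − 4p = 2420.89.
Output 2420.89 is above potential 2187, so over time expected prices rise and SRAS shifts left until y returns to 2187.
Long run: y = 2187 on the AD curve gives 2187 = 3452 − 4p, so p = 316.25.

Short run: p = 257.78, y = 2420.89. Long run: p = 316.25.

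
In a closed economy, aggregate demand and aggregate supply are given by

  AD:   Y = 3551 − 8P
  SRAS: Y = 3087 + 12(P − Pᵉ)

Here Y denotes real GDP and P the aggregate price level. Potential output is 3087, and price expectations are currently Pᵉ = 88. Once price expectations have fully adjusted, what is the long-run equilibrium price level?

Short run: with Pᵉ = 88, SRAS is Y = 2031 + 12P. Setting AD = SRAS gives 1520 = 20P, so P = 76 and Y = 3551 − 8·76 = 2943.
Output 2943 is below potential 3087, so over time expected prices fall and SRAS shifts right until Y returns to 3087.
Long run: Y = 3087 on the AD curve gives 3087 = 3551 − 8P, so P = 58.

Long-run P = 58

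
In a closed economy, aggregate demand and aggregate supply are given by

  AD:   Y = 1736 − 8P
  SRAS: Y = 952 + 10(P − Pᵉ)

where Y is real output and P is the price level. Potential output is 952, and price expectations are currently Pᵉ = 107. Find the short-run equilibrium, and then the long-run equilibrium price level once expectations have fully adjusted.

Short run: with Pᵉ = 107, SRAS is Y = 10P − 118. Setting AD = SRAS gives 1854 = 18P, so P = 103 and Y = 1736 − 8·103 = 912.
Output 912 is below potential 952, so over time expected prices fall and SRAS shifts right until Y returns to 952.
Long run: Y = 952 on the AD curve gives 952 = 1736 − 8P, so P = 98.

Short run: P = 103, Y = 912. Long run: P = 98.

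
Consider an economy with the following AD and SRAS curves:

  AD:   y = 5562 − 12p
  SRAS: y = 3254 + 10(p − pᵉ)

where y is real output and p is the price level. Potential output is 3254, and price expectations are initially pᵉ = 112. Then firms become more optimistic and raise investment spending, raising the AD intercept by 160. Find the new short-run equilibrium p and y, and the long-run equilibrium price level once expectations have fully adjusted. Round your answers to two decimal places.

Short run: p = 163.09, y = 3764.91. Long run: p = 205.67.

AD shifts right: new AD is y = 5722 − 12p. With pᵉ = 112, SRAS is y = 2134 + 10p.
Short run: 5722 − 12p = 2134 + 10p gives 3588 = 22p, so p = 163.09 and y = 5722 − 12p = 3764.91.
y = 3764.91 is above potential 3254; expectations adjust and SRAS shifts left until y = 3254.
Long run: on the new AD curve, 3254 = 5722 − 12p gives p = 205.67.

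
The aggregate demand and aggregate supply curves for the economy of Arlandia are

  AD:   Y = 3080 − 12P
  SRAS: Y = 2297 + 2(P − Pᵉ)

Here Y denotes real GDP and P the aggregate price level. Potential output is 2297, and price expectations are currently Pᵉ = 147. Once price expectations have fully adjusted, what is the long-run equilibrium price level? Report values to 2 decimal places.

Long-run P = 65.25

Short run: with Pᵉ = 147, SRAS is Y = 2003 + 2P. Setting AD = SRAS gives 1077 = 14P, so P = 76.93 and Y = 3080 − 12P = 2156.86.
Output 2156.86 is below potential 2297, so over time expected prices fall and SRAS shifts right until Y returns to 2297.
Long run: Y = 2297 on the AD curve gives 2297 = 3080 − 12P, so P = 65.25.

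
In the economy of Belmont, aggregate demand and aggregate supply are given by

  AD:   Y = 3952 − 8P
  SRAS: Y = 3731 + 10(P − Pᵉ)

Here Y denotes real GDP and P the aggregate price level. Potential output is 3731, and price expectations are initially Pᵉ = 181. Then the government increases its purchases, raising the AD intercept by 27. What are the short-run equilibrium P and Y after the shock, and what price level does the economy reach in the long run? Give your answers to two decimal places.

AD shifts right: new AD is Y = 3979 − 8P. With Pᵉ = 181, SRAS is Y = 1921 + 10P.
Short run: 3979 − 8P = 1921 + 10P gives 2058 = 18P, so P = 114.33 and Y = 3979 − 8P = 3064.33.
Y = 3064.33 is below potential 3731; expectations adjust and SRAS shifts right until Y = 3731.
Long run: on the new AD curve, 3731 = 3979 − 8P gives P = 31.00.

Short run: P = 114.33, Y = 3064.33. Long run: P = 31.00.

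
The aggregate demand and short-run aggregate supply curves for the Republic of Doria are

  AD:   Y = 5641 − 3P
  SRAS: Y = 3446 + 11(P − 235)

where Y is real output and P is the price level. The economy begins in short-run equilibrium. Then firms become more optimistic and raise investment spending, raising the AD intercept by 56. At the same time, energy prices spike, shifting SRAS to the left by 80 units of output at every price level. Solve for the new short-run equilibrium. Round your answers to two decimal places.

P = 351.14, Y = 4643.57

After both shocks: AD is Y = 5697 − 3P and SRAS is Y = 781 + 11P.
Setting them equal: 4916 = 14P, so P = 351.14.
Substituting into AD, Y = 4643.57.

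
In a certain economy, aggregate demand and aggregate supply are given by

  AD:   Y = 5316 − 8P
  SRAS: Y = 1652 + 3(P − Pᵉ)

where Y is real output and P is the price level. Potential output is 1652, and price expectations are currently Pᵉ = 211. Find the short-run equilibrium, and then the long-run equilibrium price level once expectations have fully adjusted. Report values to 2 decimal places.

Short run: P = 390.64, Y = 2190.91. Long run: P = 458.00.

Short run: with Pᵉ = 211, SRAS is Y = 1019 + 3P. Setting AD = SRAS gives 4297 = 11P, so P = 390.64 and Y = 5316 − 8P = 2190.91.
Output 2190.91 is above potential 1652, so over time expected prices rise and SRAS shifts left until Y returns to 1652.
Long run: Y = 1652 on the AD curve gives 1652 = 5316 − 8P, so P = 458.00.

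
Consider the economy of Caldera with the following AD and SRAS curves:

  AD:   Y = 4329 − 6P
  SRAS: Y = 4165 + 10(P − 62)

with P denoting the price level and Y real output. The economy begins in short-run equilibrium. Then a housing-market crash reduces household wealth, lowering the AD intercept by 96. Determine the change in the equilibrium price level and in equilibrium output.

ΔP = -6, ΔY = -60

This is a negative demand shock: AD shifts left.
New AD: Y = 4233 − 6P.
SRAS can be written Y = 3545 + 10P.
Set AD = SRAS: 4233 − 6P = 3545 + 10P, so 688 = 16P and P = 43.
Y = 4233 − 6·43 = 3975.
Initially P = 49, Y = 4035, so ΔP = -6 and ΔY = -60.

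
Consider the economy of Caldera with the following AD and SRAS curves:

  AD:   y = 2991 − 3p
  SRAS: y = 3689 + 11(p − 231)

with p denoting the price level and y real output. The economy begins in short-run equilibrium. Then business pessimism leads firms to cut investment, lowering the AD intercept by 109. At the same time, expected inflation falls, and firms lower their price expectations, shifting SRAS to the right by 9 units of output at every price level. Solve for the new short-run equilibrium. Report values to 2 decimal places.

p = 123.21, y = 2512.36

After both shocks: AD is y = 2882 − 3p and SRAS is y = 1157 + 11p.
Setting them equal: 1725 = 14p, so p = 123.21.
Substituting into AD, y = 2512.36.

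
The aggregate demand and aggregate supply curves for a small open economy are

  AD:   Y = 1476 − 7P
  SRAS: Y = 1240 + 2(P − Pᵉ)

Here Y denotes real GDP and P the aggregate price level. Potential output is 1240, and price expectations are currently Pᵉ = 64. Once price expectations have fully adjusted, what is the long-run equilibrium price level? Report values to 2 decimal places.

Short run: with Pᵉ = 64, SRAS is Y = 1112 + 2P. Setting AD = SRAS gives 364 = 9P, so P = 40.44 and Y = 1476 − 7P = 1192.89.
Output 1192.89 is below potential 1240, so over time expected prices fall and SRAS shifts right until Y returns to 1240.
Long run: Y = 1240 on the AD curve gives 1240 = 1476 − 7P, so P = 33.71.

Long-run P = 33.71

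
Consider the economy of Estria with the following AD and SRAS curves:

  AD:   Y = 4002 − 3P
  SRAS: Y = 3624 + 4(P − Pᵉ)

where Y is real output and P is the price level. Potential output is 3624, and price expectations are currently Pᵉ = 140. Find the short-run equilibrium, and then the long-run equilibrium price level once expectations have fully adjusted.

Short run: with Pᵉ = 140, SRAS is Y = 3064 + 4P. Setting AD = SRAS gives 938 = 7P, so P = 134 and Y = 4002 − 3·134 = 3600.
Output 3600 is below potential 3624, so over time expected prices fall and SRAS shifts right until Y returns to 3624.
Long run: Y = 3624 on the AD curve gives 3624 = 4002 − 3P, so P = 126.

Short run: P = 134, Y = 3600. Long run: P = 126.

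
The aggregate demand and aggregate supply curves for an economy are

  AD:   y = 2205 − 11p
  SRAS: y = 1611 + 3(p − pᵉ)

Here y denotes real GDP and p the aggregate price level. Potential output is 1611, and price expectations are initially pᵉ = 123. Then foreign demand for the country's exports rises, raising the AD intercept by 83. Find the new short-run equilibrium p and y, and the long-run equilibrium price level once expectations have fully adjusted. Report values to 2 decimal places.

AD shifts right: new AD is y = 2288 − 11p. With pᵉ = 123, SRAS is y = 1242 + 3p.
Short run: 2288 − 11p = 1242 + 3p gives 1046 = 14p, so p = 74.71 and y = 2288 − 11p = 1466.14.
y = 1466.14 is below potential 1611; expectations adjust and SRAS shifts right until y = 1611.
Long run: on the new AD curve, 1611 = 2288 − 11p gives p = 61.55.

Short run: p = 74.71, y = 1466.14. Long run: p = 61.55.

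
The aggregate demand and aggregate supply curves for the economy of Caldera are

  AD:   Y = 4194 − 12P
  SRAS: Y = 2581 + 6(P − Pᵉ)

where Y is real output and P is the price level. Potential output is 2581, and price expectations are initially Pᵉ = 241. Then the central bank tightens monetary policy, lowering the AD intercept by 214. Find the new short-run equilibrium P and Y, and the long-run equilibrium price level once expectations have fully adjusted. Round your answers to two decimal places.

AD shifts left: new AD is Y = 3980 − 12P. With Pᵉ = 241, SRAS is Y = 1135 + 6P.
Short run: 3980 − 12P = 1135 + 6P gives 2845 = 18P, so P = 158.06 and Y = 3980 − 12P = 2083.33.
Y = 2083.33 is below potential 2581; expectations adjust and SRAS shifts right until Y = 2581.
Long run: on the new AD curve, 2581 = 3980 − 12P gives P = 116.58.

Short run: P = 158.06, Y = 2083.33. Long run: P = 116.58.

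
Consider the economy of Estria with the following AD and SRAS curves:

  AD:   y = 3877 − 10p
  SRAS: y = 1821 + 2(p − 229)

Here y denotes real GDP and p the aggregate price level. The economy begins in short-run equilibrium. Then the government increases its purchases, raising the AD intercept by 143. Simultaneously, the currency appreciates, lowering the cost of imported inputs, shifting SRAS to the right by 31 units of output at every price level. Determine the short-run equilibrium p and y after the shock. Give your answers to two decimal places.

p = 218.83, y = 1831.67

After both shocks: AD is y = 4020 − 10p and SRAS is y = 1394 + 2p.
Setting them equal: 2626 = 12p, so p = 218.83.
Substituting into AD, y = 1831.67.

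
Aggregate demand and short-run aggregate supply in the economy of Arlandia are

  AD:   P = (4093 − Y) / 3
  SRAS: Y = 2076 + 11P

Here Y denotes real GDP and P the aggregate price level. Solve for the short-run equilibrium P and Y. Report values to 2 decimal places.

P = 144.07, Y = 3660.79

Rearrange AD to Y = 4093 − 3P.
Set AD = SRAS: 4093 − 3P = 2076 + 11P, so 2017 = 14P and P = 144.07.
Substituting into AD, Y = 4093 − 3P = 3660.79.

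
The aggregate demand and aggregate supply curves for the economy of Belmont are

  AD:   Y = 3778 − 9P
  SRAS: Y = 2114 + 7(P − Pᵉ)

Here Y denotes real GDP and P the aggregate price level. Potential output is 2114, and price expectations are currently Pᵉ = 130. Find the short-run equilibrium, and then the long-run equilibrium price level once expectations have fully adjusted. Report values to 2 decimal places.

Short run: P = 160.88, Y = 2330.13. Long run: P = 184.89.

Short run: with Pᵉ = 130, SRAS is Y = 1204 + 7P. Setting AD = SRAS gives 2574 = 16P, so P = 160.88 and Y = 3778 − 9P = 2330.13.
Output 2330.13 is above potential 2114, so over time expected prices rise and SRAS shifts left until Y returns to 2114.
Long run: Y = 2114 on the AD curve gives 2114 = 3778 − 9P, so P = 184.89.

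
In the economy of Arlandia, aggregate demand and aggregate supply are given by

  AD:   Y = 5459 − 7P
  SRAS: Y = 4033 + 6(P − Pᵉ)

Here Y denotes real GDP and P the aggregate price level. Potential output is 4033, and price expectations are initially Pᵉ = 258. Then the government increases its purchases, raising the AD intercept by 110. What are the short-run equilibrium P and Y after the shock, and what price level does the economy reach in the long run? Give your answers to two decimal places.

AD shifts right: new AD is Y = 5569 − 7P. With Pᵉ = 258, SRAS is Y = 2485 + 6P.
Short run: 5569 − 7P = 2485 + 6P gives 3084 = 13P, so P = 237.23 and Y = 5569 − 7P = 3908.38.
Y = 3908.38 is below potential 4033; expectations adjust and SRAS shifts right until Y = 4033.
Long run: on the new AD curve, 4033 = 5569 − 7P gives P = 219.43.

Short run: P = 237.23, Y = 3908.38. Long run: P = 219.43.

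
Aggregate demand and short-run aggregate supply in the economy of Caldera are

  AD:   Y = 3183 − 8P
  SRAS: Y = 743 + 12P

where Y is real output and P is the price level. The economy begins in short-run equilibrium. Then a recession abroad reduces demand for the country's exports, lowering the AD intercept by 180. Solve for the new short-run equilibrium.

This is a negative demand shock: AD shifts left.
New AD: Y = 3003 − 8P.
Set AD = SRAS: 3003 − 8P = 743 + 12P, so 2260 = 20P and P = 113.
Y = 3003 − 8·113 = 2099.

P = 113, Y = 2099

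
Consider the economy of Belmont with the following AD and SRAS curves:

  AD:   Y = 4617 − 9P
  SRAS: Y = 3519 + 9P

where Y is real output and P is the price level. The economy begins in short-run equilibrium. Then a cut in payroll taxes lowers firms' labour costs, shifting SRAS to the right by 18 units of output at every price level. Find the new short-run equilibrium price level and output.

P = 60, Y = 4077

This is a positive supply shock: SRAS shifts right.
New SRAS: Y = 3537 + 9P.
Set AD = SRAS: 4617 − 9P = 3537 + 9P, so 1080 = 18P and P = 60.
Y = 4617 − 9·60 = 4077.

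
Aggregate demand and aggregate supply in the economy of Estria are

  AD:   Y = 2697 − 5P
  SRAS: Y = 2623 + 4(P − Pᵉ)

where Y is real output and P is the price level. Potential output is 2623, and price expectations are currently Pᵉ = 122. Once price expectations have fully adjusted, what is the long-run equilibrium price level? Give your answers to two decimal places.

Short run: with Pᵉ = 122, SRAS is Y = 2135 + 4P. Setting AD = SRAS gives 562 = 9P, so P = 62.44 and Y = 2697 − 5P = 2384.78.
Output 2384.78 is below potential 2623, so over time expected prices fall and SRAS shifts right until Y returns to 2623.
Long run: Y = 2623 on the AD curve gives 2623 = 2697 − 5P, so P = 14.80.

Long-run P = 14.80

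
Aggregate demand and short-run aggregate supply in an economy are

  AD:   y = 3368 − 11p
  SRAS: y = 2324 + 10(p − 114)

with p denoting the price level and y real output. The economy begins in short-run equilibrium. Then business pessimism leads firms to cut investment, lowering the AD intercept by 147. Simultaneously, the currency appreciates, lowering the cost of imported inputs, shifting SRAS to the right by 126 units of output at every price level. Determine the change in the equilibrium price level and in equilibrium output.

Δp = -13, Δy = -4

After both shocks: AD is y = 3221 − 11p and SRAS is y = 1310 + 10p.
Setting them equal: 1911 = 21p, so p = 91.
y = 3221 − 11·91 = 2220.
Initially p = 104, y = 2224, so Δp = -13 and Δy = -4.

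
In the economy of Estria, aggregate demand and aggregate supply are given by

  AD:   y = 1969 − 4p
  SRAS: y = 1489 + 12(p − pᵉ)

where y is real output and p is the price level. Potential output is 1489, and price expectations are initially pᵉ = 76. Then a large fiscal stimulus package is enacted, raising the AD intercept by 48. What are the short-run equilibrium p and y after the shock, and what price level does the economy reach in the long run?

AD shifts right: new AD is y = 2017 − 4p. With pᵉ = 76, SRAS is y = 577 + 12p.
Short run: 2017 − 4p = 577 + 12p gives 1440 = 16p, so p = 90 and y = 2017 − 4·90 = 1657.
y = 1657 is above potential 1489; expectations adjust and SRAS shifts left until y = 1489.
Long run: on the new AD curve, 1489 = 2017 − 4p gives p = 132.

Short run: p = 90, y = 1657. Long run: p = 132.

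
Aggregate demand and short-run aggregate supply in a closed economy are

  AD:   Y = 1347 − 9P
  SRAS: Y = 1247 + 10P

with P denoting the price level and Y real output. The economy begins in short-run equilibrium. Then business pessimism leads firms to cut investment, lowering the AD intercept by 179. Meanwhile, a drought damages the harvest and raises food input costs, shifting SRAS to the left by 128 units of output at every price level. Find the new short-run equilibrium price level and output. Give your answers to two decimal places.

After both shocks: AD is Y = 1168 − 9P and SRAS is Y = 1119 + 10P.
Setting them equal: 49 = 19P, so P = 2.58.
Substituting into AD, Y = 1144.79.

P = 2.58, Y = 1144.79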